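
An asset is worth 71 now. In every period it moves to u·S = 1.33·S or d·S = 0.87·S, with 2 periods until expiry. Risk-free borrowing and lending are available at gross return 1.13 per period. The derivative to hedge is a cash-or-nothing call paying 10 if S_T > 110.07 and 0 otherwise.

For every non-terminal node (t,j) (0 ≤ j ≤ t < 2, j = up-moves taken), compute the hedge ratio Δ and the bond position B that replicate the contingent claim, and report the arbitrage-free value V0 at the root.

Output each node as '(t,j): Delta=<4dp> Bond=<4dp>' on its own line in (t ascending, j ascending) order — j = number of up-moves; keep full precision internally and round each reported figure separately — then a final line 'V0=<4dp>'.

(0,0): Delta=0.1532 Bond=-8.3718
(1,0): Delta=0.0000 Bond=0.0000
(1,1): Delta=0.2302 Bond=-16.7372
V0=2.5019

Under the risk-neutral measure, an up-move has probability p* = (R−d)/(u−d) = 0.5652 and values discount at R = 1.13.
Terminal values V(2,·): V(2,0)=0.0000, V(2,1)=0.0000, V(2,2)=10.0000
Node (1,0) S=61.7700: V=(p*·0.0000+(1−p*)·0.0000)/1.13=0.0000; Δ=(0.0000−0.0000)/(82.1541−53.7399)=0.0000; B=V−Δ·S=0.0000
Node (1,1) S=94.4300: V=(p*·10.0000+(1−p*)·0.0000)/1.13=5.0019; Δ=(10.0000−0.0000)/(125.5919−82.1541)=0.2302; B=V−Δ·S=-16.7372
Node (0,0) S=71.0000: V=(p*·5.0019+(1−p*)·0.0000)/1.13=2.5019; Δ=(5.0019−0.0000)/(94.4300−61.7700)=0.1532; B=V−Δ·S=-8.3718
The time-0 hedge costs 2.5019, which is the no-arbitrage price.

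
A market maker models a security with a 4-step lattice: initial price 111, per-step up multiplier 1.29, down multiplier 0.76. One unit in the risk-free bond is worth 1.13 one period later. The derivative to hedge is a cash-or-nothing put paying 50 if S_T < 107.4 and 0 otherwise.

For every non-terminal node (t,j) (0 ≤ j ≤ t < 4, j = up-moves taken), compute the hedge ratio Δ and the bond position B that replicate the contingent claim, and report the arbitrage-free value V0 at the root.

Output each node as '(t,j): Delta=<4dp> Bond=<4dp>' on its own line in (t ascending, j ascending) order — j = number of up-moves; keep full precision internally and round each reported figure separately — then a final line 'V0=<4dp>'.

(0,0): Delta=-0.2600 Bond=39.6417
(1,0): Delta=-0.4268 Bond=58.8697
(1,1): Delta=-0.2175 Bond=38.7088
(2,0): Delta=0.0000 Bond=39.1573
(2,1): Delta=-0.5356 Bond=78.3565
(2,2): Delta=-0.1364 Bond=28.7721
(3,0): Delta=0.0000 Bond=44.2478
(3,1): Delta=0.0000 Bond=44.2478
(3,2): Delta=-0.6720 Bond=107.6974
(3,3): Delta=0.0000 Bond=0.0000
V0=10.7831

Since d<R<u, set p* = (R−d)/(u−d) = 0.6981; price each node as the discounted p*-expectation of its children.
At expiry t=4: V(4,0)=50.0000, V(4,1)=50.0000, V(4,2)=50.0000, V(4,3)=0.0000, V(4,4)=0.0000
  t=3,j=0: stock 48.7263 → up 62.8570 (V=50.0000), down 37.0320 (V=50.0000). Price 44.2478; hedge Δ=0.0000, bond B=44.2478.
  t=3,j=1: stock 82.7065 → up 106.6914 (V=50.0000), down 62.8570 (V=50.0000). Price 44.2478; hedge Δ=0.0000, bond B=44.2478.
  t=3,j=2: stock 140.3835 → up 181.0947 (V=0.0000), down 106.6914 (V=50.0000). Price 13.3578; hedge Δ=-0.6720, bond B=107.6974.
  t=3,j=3: stock 238.2825 → up 307.3844 (V=0.0000), down 181.0947 (V=0.0000). Price 0.0000; hedge Δ=0.0000, bond B=0.0000.
  t=2,j=0: stock 64.1136 → up 82.7065 (V=44.2478), down 48.7263 (V=44.2478). Price 39.1573; hedge Δ=0.0000, bond B=39.1573.
  t=2,j=1: stock 108.8244 → up 140.3835 (V=13.3578), down 82.7065 (V=44.2478). Price 20.0735; hedge Δ=-0.5356, bond B=78.3565.
  t=2,j=2: stock 184.7151 → up 238.2825 (V=0.0000), down 140.3835 (V=13.3578). Price 3.5686; hedge Δ=-0.1364, bond B=28.7721.
  t=1,j=0: stock 84.3600 → up 108.8244 (V=20.0735), down 64.1136 (V=39.1573). Price 22.8626; hedge Δ=-0.4268, bond B=58.8697.
  t=1,j=1: stock 143.1900 → up 184.7151 (V=3.5686), down 108.8244 (V=20.0735). Price 7.5675; hedge Δ=-0.2175, bond B=38.7088.
  t=0,j=0: stock 111.0000 → up 143.1900 (V=7.5675), down 84.3600 (V=22.8626). Price 10.7831; hedge Δ=-0.2600, bond B=39.6417.
Self-financing check: at every node Δ·S+B equals the discounted successor values.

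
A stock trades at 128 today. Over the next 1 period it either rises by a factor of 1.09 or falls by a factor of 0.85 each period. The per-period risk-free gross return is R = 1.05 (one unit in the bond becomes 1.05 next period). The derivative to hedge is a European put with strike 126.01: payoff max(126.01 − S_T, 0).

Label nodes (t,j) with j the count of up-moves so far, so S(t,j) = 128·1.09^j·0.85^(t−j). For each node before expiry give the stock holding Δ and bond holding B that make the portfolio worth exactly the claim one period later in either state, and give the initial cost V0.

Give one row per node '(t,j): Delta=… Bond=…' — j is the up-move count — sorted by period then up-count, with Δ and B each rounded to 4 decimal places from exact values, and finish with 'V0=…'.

(0,0): Delta=-0.5602 Bond=74.4401
V0=2.7317

Under the risk-neutral measure, an up-move has probability p* = (R−d)/(u−d) = 0.8333 and values discount at R = 1.05.
Terminal payoffs: V(1,0)=17.2100, V(1,1)=0.0000
  t=0,j=0: stock 128.0000 → up 139.5200 (V=0.0000), down 108.8000 (V=17.2100). Price 2.7317; hedge Δ=-0.5602, bond B=74.4401.
The time-0 hedge costs 2.7317, which is the no-arbitrage price.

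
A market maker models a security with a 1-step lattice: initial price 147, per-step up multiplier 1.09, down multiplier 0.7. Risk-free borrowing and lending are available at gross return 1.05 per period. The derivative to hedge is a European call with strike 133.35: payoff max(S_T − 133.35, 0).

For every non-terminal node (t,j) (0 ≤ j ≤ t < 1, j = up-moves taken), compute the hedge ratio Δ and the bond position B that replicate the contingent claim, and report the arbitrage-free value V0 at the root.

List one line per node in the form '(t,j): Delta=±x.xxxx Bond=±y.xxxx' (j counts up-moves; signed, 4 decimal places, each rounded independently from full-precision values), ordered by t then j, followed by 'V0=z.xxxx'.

(0,0): Delta=0.4689 Bond=-45.9487
V0=22.9744

The replicating-portfolio and risk-neutral prices coincide; use p* = (1.05−0.7)/(1.09−0.7) = 0.8974 for the latter.
Terminal values V(1,·): V(1,0)=0.0000, V(1,1)=26.8800
(0,0): S=147.0000. Δ = (V_up−V_dn)/(S_up−S_dn) = (26.8800−0.0000)/(160.2300−102.9000) = 0.4689. V = [p*·26.8800 + (1−p*)·0.0000]/1.05 = 22.9744. B = V − Δ·S = -45.9487.
Root portfolio cost Δ·147+B reproduces V0=22.9744.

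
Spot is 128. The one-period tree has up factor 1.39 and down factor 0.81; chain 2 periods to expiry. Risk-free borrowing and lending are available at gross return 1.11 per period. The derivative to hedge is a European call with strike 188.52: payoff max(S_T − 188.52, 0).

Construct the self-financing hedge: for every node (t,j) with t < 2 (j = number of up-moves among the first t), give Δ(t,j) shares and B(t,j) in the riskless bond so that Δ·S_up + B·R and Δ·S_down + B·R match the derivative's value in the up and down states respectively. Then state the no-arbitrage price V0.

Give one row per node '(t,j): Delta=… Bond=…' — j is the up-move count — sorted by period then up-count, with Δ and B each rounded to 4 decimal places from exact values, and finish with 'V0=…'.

(0,0): Delta=0.3690 Bond=-34.4666
(1,0): Delta=0.0000 Bond=0.0000
(1,1): Delta=0.5697 Bond=-73.9654
V0=12.7654

Since d<R<u, set p* = (R−d)/(u−d) = 0.5172; price each node as the discounted p*-expectation of its children.
Terminal payoffs: V(2,0)=0.0000, V(2,1)=0.0000, V(2,2)=58.7888
  t=1,j=0: stock 103.6800 → up 144.1152 (V=0.0000), down 83.9808 (V=0.0000). Price 0.0000; hedge Δ=0.0000, bond B=0.0000.
  t=1,j=1: stock 177.9200 → up 247.3088 (V=58.7888), down 144.1152 (V=0.0000). Price 27.3946; hedge Δ=0.5697, bond B=-73.9654.
  t=0,j=0: stock 128.0000 → up 177.9200 (V=27.3946), down 103.6800 (V=0.0000). Price 12.7654; hedge Δ=0.3690, bond B=-34.4666.
Each (Δ,B) replicates both successor values, so the strategy is self-financing and V0 is arbitrage-free.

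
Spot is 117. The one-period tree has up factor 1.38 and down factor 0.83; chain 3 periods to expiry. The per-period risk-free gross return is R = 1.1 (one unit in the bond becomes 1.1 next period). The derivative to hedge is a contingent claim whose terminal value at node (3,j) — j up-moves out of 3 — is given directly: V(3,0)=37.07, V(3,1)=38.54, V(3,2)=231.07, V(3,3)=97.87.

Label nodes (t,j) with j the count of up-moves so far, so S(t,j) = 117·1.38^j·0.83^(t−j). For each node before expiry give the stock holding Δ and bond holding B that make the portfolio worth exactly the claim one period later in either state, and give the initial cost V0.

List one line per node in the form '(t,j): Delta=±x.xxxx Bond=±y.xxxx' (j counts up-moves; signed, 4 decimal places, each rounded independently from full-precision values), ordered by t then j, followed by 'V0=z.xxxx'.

(0,0): Delta=0.8286 Bond=-9.6172
(1,0): Delta=1.6215 Bond=-87.5777
(1,1): Delta=0.3340 Bond=69.2718
(2,0): Delta=0.0332 Bond=31.6833
(2,1): Delta=2.6121 Bond=-229.0957
(2,2): Delta=-1.0869 Bond=392.8008
V0=87.3236

The replicating-portfolio and risk-neutral prices coincide; use p* = (1.1−0.83)/(1.38−0.83) = 0.4909 for the latter.
Terminal values V(3,·): V(3,0)=37.0700, V(3,1)=38.5400, V(3,2)=231.0700, V(3,3)=97.8700
  t=2,j=0: stock 80.6013 → up 111.2298 (V=38.5400), down 66.8991 (V=37.0700). Price 34.3560; hedge Δ=0.0332, bond B=31.6833.
  t=2,j=1: stock 134.0118 → up 184.9363 (V=231.0700), down 111.2298 (V=38.5400). Price 120.9588; hedge Δ=2.6121, bond B=-229.0957.
  t=2,j=2: stock 222.8148 → up 307.4844 (V=97.8700), down 184.9363 (V=231.0700). Price 150.6190; hedge Δ=-1.0869, bond B=392.8008.
  t=1,j=0: stock 97.1100 → up 134.0118 (V=120.9588), down 80.6013 (V=34.3560). Price 69.8819; hedge Δ=1.6215, bond B=-87.5777.
  t=1,j=1: stock 161.4600 → up 222.8148 (V=150.6190), down 134.0118 (V=120.9588). Price 123.1994; hedge Δ=0.3340, bond B=69.2718.
  t=0,j=0: stock 117.0000 → up 161.4600 (V=123.1994), down 97.1100 (V=69.8819). Price 87.3236; hedge Δ=0.8286, bond B=-9.6172.
The time-0 hedge costs 87.3236, which is the no-arbitrage price.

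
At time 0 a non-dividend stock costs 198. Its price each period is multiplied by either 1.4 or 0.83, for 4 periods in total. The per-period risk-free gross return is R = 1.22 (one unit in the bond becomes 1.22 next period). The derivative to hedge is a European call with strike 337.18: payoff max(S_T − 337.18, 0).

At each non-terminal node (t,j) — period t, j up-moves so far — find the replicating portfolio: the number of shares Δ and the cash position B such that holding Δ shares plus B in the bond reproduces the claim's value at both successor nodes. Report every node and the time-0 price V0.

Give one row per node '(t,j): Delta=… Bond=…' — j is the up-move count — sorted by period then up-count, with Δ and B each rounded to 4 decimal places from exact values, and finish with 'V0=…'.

(0,0): Delta=0.7302 Bond=-81.9174
(1,0): Delta=0.3820 Bond=-42.7098
(1,1): Delta=0.8255 Bond=-126.3528
(2,0): Delta=0.0000 Bond=0.0000
(2,1): Delta=0.4865 Bond=-76.1548
(2,2): Delta=0.9183 Bond=-190.1484
(3,0): Delta=0.0000 Bond=0.0000
(3,1): Delta=0.0000 Bond=0.0000
(3,2): Delta=0.6197 Bond=-135.7898
(3,3): Delta=1.0000 Bond=-276.3770
V0=62.6701

Since d<R<u, set p* = (R−d)/(u−d) = 0.6842; price each node as the discounted p*-expectation of its children.
At expiry t=4: V(4,0)=0.0000, V(4,1)=0.0000, V(4,2)=0.0000, V(4,3)=113.7690, V(4,4)=423.4568
(3,0): S=113.2138. Δ = (V_up−V_dn)/(S_up−S_dn) = (0.0000−0.0000)/(158.4994−93.9675) = 0.0000. V = [p*·0.0000 + (1−p*)·0.0000]/1.22 = 0.0000. B = V − Δ·S = 0.0000.
(3,1): S=190.9631. Δ = (V_up−V_dn)/(S_up−S_dn) = (0.0000−0.0000)/(267.3483−158.4994) = 0.0000. V = [p*·0.0000 + (1−p*)·0.0000]/1.22 = 0.0000. B = V − Δ·S = 0.0000.
(3,2): S=322.1064. Δ = (V_up−V_dn)/(S_up−S_dn) = (113.7690−0.0000)/(450.9490−267.3483) = 0.6197. V = [p*·113.7690 + (1−p*)·0.0000]/1.22 = 63.8049. B = V − Δ·S = -135.7898.
(3,3): S=543.3120. Δ = (V_up−V_dn)/(S_up−S_dn) = (423.4568−113.7690)/(760.6368−450.9490) = 1.0000. V = [p*·423.4568 + (1−p*)·113.7690]/1.22 = 266.9350. B = V − Δ·S = -276.3770.
(2,0): S=136.4022. Δ = (V_up−V_dn)/(S_up−S_dn) = (0.0000−0.0000)/(190.9631−113.2138) = 0.0000. V = [p*·0.0000 + (1−p*)·0.0000]/1.22 = 0.0000. B = V − Δ·S = 0.0000.
(2,1): S=230.0760. Δ = (V_up−V_dn)/(S_up−S_dn) = (63.8049−0.0000)/(322.1064−190.9631) = 0.4865. V = [p*·63.8049 + (1−p*)·0.0000]/1.22 = 35.7836. B = V − Δ·S = -76.1548.
(2,2): S=388.0800. Δ = (V_up−V_dn)/(S_up−S_dn) = (266.9350−63.8049)/(543.3120−322.1064) = 0.9183. V = [p*·266.9350 + (1−p*)·63.8049]/1.22 = 166.2202. B = V − Δ·S = -190.1484.
(1,0): S=164.3400. Δ = (V_up−V_dn)/(S_up−S_dn) = (35.7836−0.0000)/(230.0760−136.4022) = 0.3820. V = [p*·35.7836 + (1−p*)·0.0000]/1.22 = 20.0684. B = V − Δ·S = -42.7098.
(1,1): S=277.2000. Δ = (V_up−V_dn)/(S_up−S_dn) = (166.2202−35.7836)/(388.0800−230.0760) = 0.8255. V = [p*·166.2202 + (1−p*)·35.7836]/1.22 = 102.4833. B = V − Δ·S = -126.3528.
(0,0): S=198.0000. Δ = (V_up−V_dn)/(S_up−S_dn) = (102.4833−20.0684)/(277.2000−164.3400) = 0.7302. V = [p*·102.4833 + (1−p*)·20.0684]/1.22 = 62.6701. B = V − Δ·S = -81.9174.
Self-financing check: at every node Δ·S+B equals the discounted successor values.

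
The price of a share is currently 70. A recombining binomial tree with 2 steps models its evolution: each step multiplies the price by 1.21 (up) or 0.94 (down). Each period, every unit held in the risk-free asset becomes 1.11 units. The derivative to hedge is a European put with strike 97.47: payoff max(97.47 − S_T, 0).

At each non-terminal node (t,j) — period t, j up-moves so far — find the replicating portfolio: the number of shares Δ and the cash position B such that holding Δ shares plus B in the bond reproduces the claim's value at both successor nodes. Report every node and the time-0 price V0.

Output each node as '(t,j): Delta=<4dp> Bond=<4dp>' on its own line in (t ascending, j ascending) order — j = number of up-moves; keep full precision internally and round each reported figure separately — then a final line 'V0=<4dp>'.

(0,0): Delta=-0.8494 Bond=70.1830
(1,0): Delta=-1.0000 Bond=87.8108
(1,1): Delta=-0.7806 Bond=72.0751
V0=10.7231

Risk-neutral probability p* = (R−d)/(u−d) = (1.11−0.94)/(1.21−0.94) = 0.6296.
At expiry t=2: V(2,0)=35.6180, V(2,1)=17.8520, V(2,2)=0.0000
  t=1,j=0: stock 65.8000 → up 79.6180 (V=17.8520), down 61.8520 (V=35.6180). Price 22.0108; hedge Δ=-1.0000, bond B=87.8108.
  t=1,j=1: stock 84.7000 → up 102.4870 (V=0.0000), down 79.6180 (V=17.8520). Price 5.9566; hedge Δ=-0.7806, bond B=72.0751.
  t=0,j=0: stock 70.0000 → up 84.7000 (V=5.9566), down 65.8000 (V=22.0108). Price 10.7231; hedge Δ=-0.8494, bond B=70.1830.
Self-financing check: at every node Δ·S+B equals the discounted successor values.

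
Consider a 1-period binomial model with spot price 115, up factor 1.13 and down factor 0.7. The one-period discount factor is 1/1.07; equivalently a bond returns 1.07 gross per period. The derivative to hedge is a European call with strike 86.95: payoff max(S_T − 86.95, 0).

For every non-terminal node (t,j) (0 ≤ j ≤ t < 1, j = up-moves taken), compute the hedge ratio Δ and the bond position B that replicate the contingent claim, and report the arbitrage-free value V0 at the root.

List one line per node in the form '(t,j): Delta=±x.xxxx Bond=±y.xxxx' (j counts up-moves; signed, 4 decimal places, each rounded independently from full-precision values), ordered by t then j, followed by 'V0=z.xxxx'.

(0,0): Delta=0.8696 Bond=-65.4206
V0=34.5794

No-arbitrage ⇒ martingale measure with p* = (R−d)/(u−d) = 0.8605.
Terminal values V(1,·): V(1,0)=0.0000, V(1,1)=43.0000
Node (0,0) S=115.0000: V=(p*·43.0000+(1−p*)·0.0000)/1.07=34.5794; Δ=(43.0000−0.0000)/(129.9500−80.5000)=0.8696; B=V−Δ·S=-65.4206
Check: Δ(0,0)·S0 + B(0,0) = 34.5794 = V0.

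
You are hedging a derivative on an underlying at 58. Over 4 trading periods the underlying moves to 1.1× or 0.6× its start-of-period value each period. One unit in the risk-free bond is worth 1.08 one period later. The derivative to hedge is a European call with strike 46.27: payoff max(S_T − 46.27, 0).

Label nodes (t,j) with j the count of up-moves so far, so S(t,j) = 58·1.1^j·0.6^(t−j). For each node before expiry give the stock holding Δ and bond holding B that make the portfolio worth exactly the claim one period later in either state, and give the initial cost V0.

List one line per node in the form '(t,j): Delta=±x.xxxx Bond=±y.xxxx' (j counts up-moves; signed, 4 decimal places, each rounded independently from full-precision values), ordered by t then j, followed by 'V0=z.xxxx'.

Risk-neutral probability p* = (R−d)/(u−d) = (1.08−0.6)/(1.1−0.6) = 0.9600.
Payoff layer (t=4): V(4,0)=0.0000, V(4,1)=0.0000, V(4,2)=0.0000, V(4,3)=0.0488, V(4,4)=38.6478
(3,0): S=12.5280. Δ = (V_up−V_dn)/(S_up−S_dn) = (0.0000−0.0000)/(13.7808−7.5168) = 0.0000. V = [p*·0.0000 + (1−p*)·0.0000]/1.08 = 0.0000. B = V − Δ·S = 0.0000.
(3,1): S=22.9680. Δ = (V_up−V_dn)/(S_up−S_dn) = (0.0000−0.0000)/(25.2648−13.7808) = 0.0000. V = [p*·0.0000 + (1−p*)·0.0000]/1.08 = 0.0000. B = V − Δ·S = 0.0000.
(3,2): S=42.1080. Δ = (V_up−V_dn)/(S_up−S_dn) = (0.0488−0.0000)/(46.3188−25.2648) = 0.0023. V = [p*·0.0488 + (1−p*)·0.0000]/1.08 = 0.0434. B = V − Δ·S = -0.0542.
(3,3): S=77.1980. Δ = (V_up−V_dn)/(S_up−S_dn) = (38.6478−0.0488)/(84.9178−46.3188) = 1.0000. V = [p*·38.6478 + (1−p*)·0.0488]/1.08 = 34.3554. B = V − Δ·S = -42.8426.
(2,0): S=20.8800. Δ = (V_up−V_dn)/(S_up−S_dn) = (0.0000−0.0000)/(22.9680−12.5280) = 0.0000. V = [p*·0.0000 + (1−p*)·0.0000]/1.08 = 0.0000. B = V − Δ·S = 0.0000.
(2,1): S=38.2800. Δ = (V_up−V_dn)/(S_up−S_dn) = (0.0434−0.0000)/(42.1080−22.9680) = 0.0023. V = [p*·0.0434 + (1−p*)·0.0000]/1.08 = 0.0386. B = V − Δ·S = -0.0482.
(2,2): S=70.1800. Δ = (V_up−V_dn)/(S_up−S_dn) = (34.3554−0.0434)/(77.1980−42.1080) = 0.9778. V = [p*·34.3554 + (1−p*)·0.0434]/1.08 = 30.5397. B = V − Δ·S = -38.0843.
(1,0): S=34.8000. Δ = (V_up−V_dn)/(S_up−S_dn) = (0.0386−0.0000)/(38.2800−20.8800) = 0.0022. V = [p*·0.0386 + (1−p*)·0.0000]/1.08 = 0.0343. B = V − Δ·S = -0.0428.
(1,1): S=63.8000. Δ = (V_up−V_dn)/(S_up−S_dn) = (30.5397−0.0386)/(70.1800−38.2800) = 0.9562. V = [p*·30.5397 + (1−p*)·0.0386]/1.08 = 27.1479. B = V − Δ·S = -33.8545.
(0,0): S=58.0000. Δ = (V_up−V_dn)/(S_up−S_dn) = (27.1479−0.0343)/(63.8000−34.8000) = 0.9350. V = [p*·27.1479 + (1−p*)·0.0343]/1.08 = 24.1327. B = V − Δ·S = -30.0945.
Check: Δ(0,0)·S0 + B(0,0) = 24.1327 = V0.

(0,0): Delta=0.9350 Bond=-30.0945
(1,0): Delta=0.0022 Bond=-0.0428
(1,1): Delta=0.9562 Bond=-33.8545
(2,0): Delta=0.0000 Bond=0.0000
(2,1): Delta=0.0023 Bond=-0.0482
(2,2): Delta=0.9778 Bond=-38.0843
(3,0): Delta=0.0000 Bond=0.0000
(3,1): Delta=0.0000 Bond=0.0000
(3,2): Delta=0.0023 Bond=-0.0542
(3,3): Delta=1.0000 Bond=-42.8426
V0=24.1327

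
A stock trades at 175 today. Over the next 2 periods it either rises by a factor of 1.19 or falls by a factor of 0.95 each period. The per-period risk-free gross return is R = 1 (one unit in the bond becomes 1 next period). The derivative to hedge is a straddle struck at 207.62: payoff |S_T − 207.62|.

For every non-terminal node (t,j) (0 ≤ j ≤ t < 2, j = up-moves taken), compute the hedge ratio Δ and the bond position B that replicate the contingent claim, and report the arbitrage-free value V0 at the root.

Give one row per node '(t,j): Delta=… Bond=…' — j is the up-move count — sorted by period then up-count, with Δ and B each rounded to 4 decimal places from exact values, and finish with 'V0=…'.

No-arbitrage ⇒ martingale measure with p* = (R−d)/(u−d) = 0.2083.
Terminal values V(2,·): V(2,0)=49.6825, V(2,1)=9.7825, V(2,2)=40.1975
Node (1,0) S=166.2500: V=(p*·9.7825+(1−p*)·49.6825)/1=41.3700; Δ=(9.7825−49.6825)/(197.8375−157.9375)=-1.0000; B=V−Δ·S=207.6200
Node (1,1) S=208.2500: V=(p*·40.1975+(1−p*)·9.7825)/1=16.1190; Δ=(40.1975−9.7825)/(247.8175−197.8375)=0.6085; B=V−Δ·S=-110.6102
Node (0,0) S=175.0000: V=(p*·16.1190+(1−p*)·41.3700)/1=36.1094; Δ=(16.1190−41.3700)/(208.2500−166.2500)=-0.6012; B=V−Δ·S=141.3220
Each (Δ,B) replicates both successor values, so the strategy is self-financing and V0 is arbitrage-free.

(0,0): Delta=-0.6012 Bond=141.3220
(1,0): Delta=-1.0000 Bond=207.6200
(1,1): Delta=0.6085 Bond=-110.6102
V0=36.1094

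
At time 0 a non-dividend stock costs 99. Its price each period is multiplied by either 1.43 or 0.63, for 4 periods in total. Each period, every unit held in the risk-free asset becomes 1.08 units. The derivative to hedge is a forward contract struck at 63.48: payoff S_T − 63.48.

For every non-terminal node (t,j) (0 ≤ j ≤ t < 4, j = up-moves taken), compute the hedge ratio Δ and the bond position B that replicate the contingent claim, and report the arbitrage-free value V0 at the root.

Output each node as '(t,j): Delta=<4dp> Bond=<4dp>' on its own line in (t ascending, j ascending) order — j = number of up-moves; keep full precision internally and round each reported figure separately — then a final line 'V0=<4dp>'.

Since d<R<u, set p* = (R−d)/(u−d) = 0.5625; price each node as the discounted p*-expectation of its children.
Terminal payoffs: V(4,0)=-47.8846, V(4,1)=-28.0808, V(4,2)=16.8705, V(4,3)=118.9028, V(4,4)=350.5000
Node (3,0) S=24.7547: V=(p*·-28.0808+(1−p*)·-47.8846)/1.08=-34.0231; Δ=(-28.0808−-47.8846)/(35.3992−15.5954)=1.0000; B=V−Δ·S=-58.7778
Node (3,1) S=56.1891: V=(p*·16.8705+(1−p*)·-28.0808)/1.08=-2.5886; Δ=(16.8705−-28.0808)/(80.3505−35.3992)=1.0000; B=V−Δ·S=-58.7778
Node (3,2) S=127.5404: V=(p*·118.9028+(1−p*)·16.8705)/1.08=68.7626; Δ=(118.9028−16.8705)/(182.3828−80.3505)=1.0000; B=V−Δ·S=-58.7778
Node (3,3) S=289.4965: V=(p*·350.5000+(1−p*)·118.9028)/1.08=230.7187; Δ=(350.5000−118.9028)/(413.9800−182.3828)=1.0000; B=V−Δ·S=-58.7778
Node (2,0) S=39.2931: V=(p*·-2.5886+(1−p*)·-34.0231)/1.08=-15.1308; Δ=(-2.5886−-34.0231)/(56.1891−24.7547)=1.0000; B=V−Δ·S=-54.4239
Node (2,1) S=89.1891: V=(p*·68.7626+(1−p*)·-2.5886)/1.08=34.7652; Δ=(68.7626−-2.5886)/(127.5404−56.1891)=1.0000; B=V−Δ·S=-54.4239
Node (2,2) S=202.4451: V=(p*·230.7187+(1−p*)·68.7626)/1.08=148.0212; Δ=(230.7187−68.7626)/(289.4965−127.5404)=1.0000; B=V−Δ·S=-54.4239
Node (1,0) S=62.3700: V=(p*·34.7652+(1−p*)·-15.1308)/1.08=11.9775; Δ=(34.7652−-15.1308)/(89.1891−39.2931)=1.0000; B=V−Δ·S=-50.3925
Node (1,1) S=141.5700: V=(p*·148.0212+(1−p*)·34.7652)/1.08=91.1775; Δ=(148.0212−34.7652)/(202.4451−89.1891)=1.0000; B=V−Δ·S=-50.3925
Node (0,0) S=99.0000: V=(p*·91.1775+(1−p*)·11.9775)/1.08=52.3403; Δ=(91.1775−11.9775)/(141.5700−62.3700)=1.0000; B=V−Δ·S=-46.6597
Check: Δ(0,0)·S0 + B(0,0) = 52.3403 = V0.

(0,0): Delta=1.0000 Bond=-46.6597
(1,0): Delta=1.0000 Bond=-50.3925
(1,1): Delta=1.0000 Bond=-50.3925
(2,0): Delta=1.0000 Bond=-54.4239
(2,1): Delta=1.0000 Bond=-54.4239
(2,2): Delta=1.0000 Bond=-54.4239
(3,0): Delta=1.0000 Bond=-58.7778
(3,1): Delta=1.0000 Bond=-58.7778
(3,2): Delta=1.0000 Bond=-58.7778
(3,3): Delta=1.0000 Bond=-58.7778
V0=52.3403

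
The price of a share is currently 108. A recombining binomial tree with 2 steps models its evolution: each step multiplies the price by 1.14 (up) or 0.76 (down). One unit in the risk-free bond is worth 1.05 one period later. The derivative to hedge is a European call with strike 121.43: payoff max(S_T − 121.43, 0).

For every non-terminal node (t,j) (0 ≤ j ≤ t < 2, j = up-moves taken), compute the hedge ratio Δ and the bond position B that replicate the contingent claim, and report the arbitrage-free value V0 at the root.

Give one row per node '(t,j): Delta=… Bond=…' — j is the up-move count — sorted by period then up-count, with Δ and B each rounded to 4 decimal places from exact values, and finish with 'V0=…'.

(0,0): Delta=0.3352 Bond=-26.2025
(1,0): Delta=0.0000 Bond=0.0000
(1,1): Delta=0.4045 Bond=-36.0510
V0=9.9983

The replicating-portfolio and risk-neutral prices coincide; use p* = (1.05−0.76)/(1.14−0.76) = 0.7632 for the latter.
Terminal values V(2,·): V(2,0)=0.0000, V(2,1)=0.0000, V(2,2)=18.9268
  t=1,j=0: stock 82.0800 → up 93.5712 (V=0.0000), down 62.3808 (V=0.0000). Price 0.0000; hedge Δ=0.0000, bond B=0.0000.
  t=1,j=1: stock 123.1200 → up 140.3568 (V=18.9268), down 93.5712 (V=0.0000). Price 13.7563; hedge Δ=0.4045, bond B=-36.0510.
  t=0,j=0: stock 108.0000 → up 123.1200 (V=13.7563), down 82.0800 (V=0.0000). Price 9.9983; hedge Δ=0.3352, bond B=-26.2025.
Each (Δ,B) replicates both successor values, so the strategy is self-financing and V0 is arbitrage-free.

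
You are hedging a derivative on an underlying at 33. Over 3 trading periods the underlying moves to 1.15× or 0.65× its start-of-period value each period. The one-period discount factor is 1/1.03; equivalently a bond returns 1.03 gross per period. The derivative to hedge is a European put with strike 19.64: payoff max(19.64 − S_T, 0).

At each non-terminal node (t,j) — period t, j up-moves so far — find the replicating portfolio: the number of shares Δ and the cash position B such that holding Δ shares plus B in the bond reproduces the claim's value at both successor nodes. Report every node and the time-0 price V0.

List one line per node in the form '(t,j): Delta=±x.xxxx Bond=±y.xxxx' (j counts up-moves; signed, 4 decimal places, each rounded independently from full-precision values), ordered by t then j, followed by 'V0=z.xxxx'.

Under the risk-neutral measure, an up-move has probability p* = (R−d)/(u−d) = 0.7600 and values discount at R = 1.03.
At expiry t=3: V(3,0)=10.5774, V(3,1)=3.6061, V(3,2)=0.0000, V(3,3)=0.0000
(2,0): S=13.9425. Δ = (V_up−V_dn)/(S_up−S_dn) = (3.6061−10.5774)/(16.0339−9.0626) = -1.0000. V = [p*·3.6061 + (1−p*)·10.5774]/1.03 = 5.1255. B = V − Δ·S = 19.0680.
(2,1): S=24.6675. Δ = (V_up−V_dn)/(S_up−S_dn) = (0.0000−3.6061)/(28.3676−16.0339) = -0.2924. V = [p*·0.0000 + (1−p*)·3.6061]/1.03 = 0.8403. B = V − Δ·S = 8.0525.
(2,2): S=43.6425. Δ = (V_up−V_dn)/(S_up−S_dn) = (0.0000−0.0000)/(50.1889−28.3676) = 0.0000. V = [p*·0.0000 + (1−p*)·0.0000]/1.03 = 0.0000. B = V − Δ·S = 0.0000.
(1,0): S=21.4500. Δ = (V_up−V_dn)/(S_up−S_dn) = (0.8403−5.1255)/(24.6675−13.9425) = -0.3996. V = [p*·0.8403 + (1−p*)·5.1255]/1.03 = 1.8143. B = V − Δ·S = 10.3847.
(1,1): S=37.9500. Δ = (V_up−V_dn)/(S_up−S_dn) = (0.0000−0.8403)/(43.6425−24.6675) = -0.0443. V = [p*·0.0000 + (1−p*)·0.8403]/1.03 = 0.1958. B = V − Δ·S = 1.8763.
(0,0): S=33.0000. Δ = (V_up−V_dn)/(S_up−S_dn) = (0.1958−1.8143)/(37.9500−21.4500) = -0.0981. V = [p*·0.1958 + (1−p*)·1.8143]/1.03 = 0.5672. B = V − Δ·S = 3.8042.
Check: Δ(0,0)·S0 + B(0,0) = 0.5672 = V0.

(0,0): Delta=-0.0981 Bond=3.8042
(1,0): Delta=-0.3996 Bond=10.3847
(1,1): Delta=-0.0443 Bond=1.8763
(2,0): Delta=-1.0000 Bond=19.0680
(2,1): Delta=-0.2924 Bond=8.0525
(2,2): Delta=0.0000 Bond=0.0000
V0=0.5672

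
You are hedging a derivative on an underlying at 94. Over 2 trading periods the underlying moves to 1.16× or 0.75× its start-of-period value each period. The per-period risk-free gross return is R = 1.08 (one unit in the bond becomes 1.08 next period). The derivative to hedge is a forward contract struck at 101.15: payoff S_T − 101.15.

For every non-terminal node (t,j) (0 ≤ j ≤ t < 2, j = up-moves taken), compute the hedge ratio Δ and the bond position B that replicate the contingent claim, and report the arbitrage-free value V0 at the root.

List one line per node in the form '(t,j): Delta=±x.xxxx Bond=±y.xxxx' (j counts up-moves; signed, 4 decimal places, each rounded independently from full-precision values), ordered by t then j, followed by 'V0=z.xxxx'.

(0,0): Delta=1.0000 Bond=-86.7198
(1,0): Delta=1.0000 Bond=-93.6574
(1,1): Delta=1.0000 Bond=-93.6574
V0=7.2802

No-arbitrage ⇒ martingale measure with p* = (R−d)/(u−d) = 0.8049.
Terminal values V(2,·): V(2,0)=-48.2750, V(2,1)=-19.3700, V(2,2)=25.3364
(1,0): S=70.5000. Δ = (V_up−V_dn)/(S_up−S_dn) = (-19.3700−-48.2750)/(81.7800−52.8750) = 1.0000. V = [p*·-19.3700 + (1−p*)·-48.2750]/1.08 = -23.1574. B = V − Δ·S = -93.6574.
(1,1): S=109.0400. Δ = (V_up−V_dn)/(S_up−S_dn) = (25.3364−-19.3700)/(126.4864−81.7800) = 1.0000. V = [p*·25.3364 + (1−p*)·-19.3700]/1.08 = 15.3826. B = V − Δ·S = -93.6574.
(0,0): S=94.0000. Δ = (V_up−V_dn)/(S_up−S_dn) = (15.3826−-23.1574)/(109.0400−70.5000) = 1.0000. V = [p*·15.3826 + (1−p*)·-23.1574]/1.08 = 7.2802. B = V − Δ·S = -86.7198.
Self-financing check: at every node Δ·S+B equals the discounted successor values.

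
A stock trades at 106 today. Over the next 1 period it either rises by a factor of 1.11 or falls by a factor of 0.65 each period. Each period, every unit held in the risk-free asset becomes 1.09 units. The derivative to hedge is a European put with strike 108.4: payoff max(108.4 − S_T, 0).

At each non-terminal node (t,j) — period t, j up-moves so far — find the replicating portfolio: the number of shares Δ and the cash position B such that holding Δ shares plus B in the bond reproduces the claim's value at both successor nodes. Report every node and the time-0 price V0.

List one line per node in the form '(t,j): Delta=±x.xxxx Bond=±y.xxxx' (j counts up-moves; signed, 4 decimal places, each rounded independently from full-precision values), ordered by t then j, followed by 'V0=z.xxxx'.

(0,0): Delta=-0.8101 Bond=87.4452
V0=1.5756

No-arbitrage ⇒ martingale measure with p* = (R−d)/(u−d) = 0.9565.
At expiry t=1: V(1,0)=39.5000, V(1,1)=0.0000
Node (0,0) S=106.0000: V=(p*·0.0000+(1−p*)·39.5000)/1.09=1.5756; Δ=(0.0000−39.5000)/(117.6600−68.9000)=-0.8101; B=V−Δ·S=87.4452
Root portfolio cost Δ·106+B reproduces V0=1.5756.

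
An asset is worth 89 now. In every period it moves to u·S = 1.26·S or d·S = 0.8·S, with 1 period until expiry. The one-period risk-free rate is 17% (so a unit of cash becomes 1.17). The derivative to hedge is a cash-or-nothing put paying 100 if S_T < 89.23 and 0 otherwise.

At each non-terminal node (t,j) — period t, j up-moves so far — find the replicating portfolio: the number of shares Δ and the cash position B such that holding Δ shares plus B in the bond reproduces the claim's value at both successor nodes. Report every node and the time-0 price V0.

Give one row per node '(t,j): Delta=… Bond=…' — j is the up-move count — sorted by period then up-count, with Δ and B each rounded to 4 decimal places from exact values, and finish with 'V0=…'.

(0,0): Delta=-2.4426 Bond=234.1137
V0=16.7224

Under the risk-neutral measure, an up-move has probability p* = (R−d)/(u−d) = 0.8043 and values discount at R = 1.17.
Terminal values V(1,·): V(1,0)=100.0000, V(1,1)=0.0000
(0,0): S=89.0000. Δ = (V_up−V_dn)/(S_up−S_dn) = (0.0000−100.0000)/(112.1400−71.2000) = -2.4426. V = [p*·0.0000 + (1−p*)·100.0000]/1.17 = 16.7224. B = V − Δ·S = 234.1137.
Each (Δ,B) replicates both successor values, so the strategy is self-financing and V0 is arbitrage-free.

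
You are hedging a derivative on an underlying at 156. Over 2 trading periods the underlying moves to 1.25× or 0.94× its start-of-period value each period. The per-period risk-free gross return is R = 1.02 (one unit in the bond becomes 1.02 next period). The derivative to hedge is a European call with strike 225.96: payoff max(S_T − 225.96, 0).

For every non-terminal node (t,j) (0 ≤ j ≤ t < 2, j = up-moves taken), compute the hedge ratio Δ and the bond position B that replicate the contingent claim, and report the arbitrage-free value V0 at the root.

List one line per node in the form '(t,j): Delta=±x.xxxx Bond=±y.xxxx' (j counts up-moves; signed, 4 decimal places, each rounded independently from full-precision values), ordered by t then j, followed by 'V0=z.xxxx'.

The replicating-portfolio and risk-neutral prices coincide; use p* = (1.02−0.94)/(1.25−0.94) = 0.2581 for the latter.
Terminal payoffs: V(2,0)=0.0000, V(2,1)=0.0000, V(2,2)=17.7900
  t=1,j=0: stock 146.6400 → up 183.3000 (V=0.0000), down 137.8416 (V=0.0000). Price 0.0000; hedge Δ=0.0000, bond B=0.0000.
  t=1,j=1: stock 195.0000 → up 243.7500 (V=17.7900), down 183.3000 (V=0.0000). Price 4.5009; hedge Δ=0.2943, bond B=-52.8861.
  t=0,j=0: stock 156.0000 → up 195.0000 (V=4.5009), down 146.6400 (V=0.0000). Price 1.1388; hedge Δ=0.0931, bond B=-13.3804.
The time-0 hedge costs 1.1388, which is the no-arbitrage price.

(0,0): Delta=0.0931 Bond=-13.3804
(1,0): Delta=0.0000 Bond=0.0000
(1,1): Delta=0.2943 Bond=-52.8861
V0=1.1388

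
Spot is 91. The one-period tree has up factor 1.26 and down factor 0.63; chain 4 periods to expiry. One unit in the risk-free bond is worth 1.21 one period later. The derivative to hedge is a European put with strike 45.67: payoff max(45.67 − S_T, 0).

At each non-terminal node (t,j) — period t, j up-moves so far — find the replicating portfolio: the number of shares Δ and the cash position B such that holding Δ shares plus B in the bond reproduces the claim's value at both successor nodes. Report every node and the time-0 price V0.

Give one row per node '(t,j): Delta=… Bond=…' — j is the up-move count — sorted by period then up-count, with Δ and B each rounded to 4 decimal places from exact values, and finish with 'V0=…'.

The replicating-portfolio and risk-neutral prices coincide; use p* = (1.21−0.63)/(1.26−0.63) = 0.9206 for the latter.
At expiry t=4: V(4,0)=31.3348, V(4,1)=16.9996, V(4,2)=0.0000, V(4,3)=0.0000, V(4,4)=0.0000
  t=3,j=0: stock 22.7543 → up 28.6704 (V=16.9996), down 14.3352 (V=31.3348). Price 14.9895; hedge Δ=-1.0000, bond B=37.7438.
  t=3,j=1: stock 45.5086 → up 57.3408 (V=0.0000), down 28.6704 (V=16.9996). Price 1.1150; hedge Δ=-0.5929, bond B=28.0985.
  t=3,j=2: stock 91.0171 → up 114.6816 (V=0.0000), down 57.3408 (V=0.0000). Price 0.0000; hedge Δ=0.0000, bond B=0.0000.
  t=3,j=3: stock 182.0342 → up 229.3631 (V=0.0000), down 114.6816 (V=0.0000). Price 0.0000; hedge Δ=0.0000, bond B=0.0000.
  t=2,j=0: stock 36.1179 → up 45.5086 (V=1.1150), down 22.7543 (V=14.9895). Price 1.8315; hedge Δ=-0.6098, bond B=23.8546.
  t=2,j=1: stock 72.2358 → up 91.0171 (V=0.0000), down 45.5086 (V=1.1150). Price 0.0731; hedge Δ=-0.0245, bond B=1.8430.
  t=2,j=2: stock 144.4716 → up 182.0342 (V=0.0000), down 91.0171 (V=0.0000). Price 0.0000; hedge Δ=0.0000, bond B=0.0000.
  t=1,j=0: stock 57.3300 → up 72.2358 (V=0.0731), down 36.1179 (V=1.8315). Price 0.1758; hedge Δ=-0.0487, bond B=2.9669.
  t=1,j=1: stock 114.6600 → up 144.4716 (V=0.0000), down 72.2358 (V=0.0731). Price 0.0048; hedge Δ=-0.0010, bond B=0.1209.
  t=0,j=0: stock 91.0000 → up 114.6600 (V=0.0048), down 57.3300 (V=0.1758). Price 0.0152; hedge Δ=-0.0030, bond B=0.2866.
Self-financing check: at every node Δ·S+B equals the discounted successor values.

(0,0): Delta=-0.0030 Bond=0.2866
(1,0): Delta=-0.0487 Bond=2.9669
(1,1): Delta=-0.0010 Bond=0.1209
(2,0): Delta=-0.6098 Bond=23.8546
(2,1): Delta=-0.0245 Bond=1.8430
(2,2): Delta=0.0000 Bond=0.0000
(3,0): Delta=-1.0000 Bond=37.7438
(3,1): Delta=-0.5929 Bond=28.0985
(3,2): Delta=0.0000 Bond=0.0000
(3,3): Delta=0.0000 Bond=0.0000
V0=0.0152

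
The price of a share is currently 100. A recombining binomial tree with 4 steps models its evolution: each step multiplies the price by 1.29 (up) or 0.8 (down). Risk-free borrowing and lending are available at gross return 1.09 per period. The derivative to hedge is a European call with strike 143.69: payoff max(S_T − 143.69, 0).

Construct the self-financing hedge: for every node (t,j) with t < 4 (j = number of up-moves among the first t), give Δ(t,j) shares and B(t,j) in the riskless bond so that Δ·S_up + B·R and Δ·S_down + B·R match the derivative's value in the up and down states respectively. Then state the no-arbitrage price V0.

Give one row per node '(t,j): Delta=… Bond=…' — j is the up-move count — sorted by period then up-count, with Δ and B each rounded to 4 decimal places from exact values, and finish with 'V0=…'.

Since d<R<u, set p* = (R−d)/(u−d) = 0.5918; price each node as the discounted p*-expectation of its children.
Terminal values V(4,·): V(4,0)=0.0000, V(4,1)=0.0000, V(4,2)=0.0000, V(4,3)=28.0451, V(4,4)=133.2329
Node (3,0) S=51.2000: V=(p*·0.0000+(1−p*)·0.0000)/1.09=0.0000; Δ=(0.0000−0.0000)/(66.0480−40.9600)=0.0000; B=V−Δ·S=0.0000
Node (3,1) S=82.5600: V=(p*·0.0000+(1−p*)·0.0000)/1.09=0.0000; Δ=(0.0000−0.0000)/(106.5024−66.0480)=0.0000; B=V−Δ·S=0.0000
Node (3,2) S=133.1280: V=(p*·28.0451+(1−p*)·0.0000)/1.09=15.2276; Δ=(28.0451−0.0000)/(171.7351−106.5024)=0.4299; B=V−Δ·S=-42.0073
Node (3,3) S=214.6689: V=(p*·133.2329+(1−p*)·28.0451)/1.09=82.8432; Δ=(133.2329−28.0451)/(276.9229−171.7351)=1.0000; B=V−Δ·S=-131.8257
Node (2,0) S=64.0000: V=(p*·0.0000+(1−p*)·0.0000)/1.09=0.0000; Δ=(0.0000−0.0000)/(82.5600−51.2000)=0.0000; B=V−Δ·S=0.0000
Node (2,1) S=103.2000: V=(p*·15.2276+(1−p*)·0.0000)/1.09=8.2681; Δ=(15.2276−0.0000)/(133.1280−82.5600)=0.3011; B=V−Δ·S=-22.8087
Node (2,2) S=166.4100: V=(p*·82.8432+(1−p*)·15.2276)/1.09=50.6835; Δ=(82.8432−15.2276)/(214.6689−133.1280)=0.8292; B=V−Δ·S=-87.3074
Node (1,0) S=80.0000: V=(p*·8.2681+(1−p*)·0.0000)/1.09=4.4894; Δ=(8.2681−0.0000)/(103.2000−64.0000)=0.2109; B=V−Δ·S=-12.3844
Node (1,1) S=129.0000: V=(p*·50.6835+(1−p*)·8.2681)/1.09=30.6157; Δ=(50.6835−8.2681)/(166.4100−103.2000)=0.6710; B=V−Δ·S=-55.9463
Node (0,0) S=100.0000: V=(p*·30.6157+(1−p*)·4.4894)/1.09=18.3045; Δ=(30.6157−4.4894)/(129.0000−80.0000)=0.5332; B=V−Δ·S=-35.0146
Check: Δ(0,0)·S0 + B(0,0) = 18.3045 = V0.

(0,0): Delta=0.5332 Bond=-35.0146
(1,0): Delta=0.2109 Bond=-12.3844
(1,1): Delta=0.6710 Bond=-55.9463
(2,0): Delta=0.0000 Bond=0.0000
(2,1): Delta=0.3011 Bond=-22.8087
(2,2): Delta=0.8292 Bond=-87.3074
(3,0): Delta=0.0000 Bond=0.0000
(3,1): Delta=0.0000 Bond=0.0000
(3,2): Delta=0.4299 Bond=-42.0073
(3,3): Delta=1.0000 Bond=-131.8257
V0=18.3045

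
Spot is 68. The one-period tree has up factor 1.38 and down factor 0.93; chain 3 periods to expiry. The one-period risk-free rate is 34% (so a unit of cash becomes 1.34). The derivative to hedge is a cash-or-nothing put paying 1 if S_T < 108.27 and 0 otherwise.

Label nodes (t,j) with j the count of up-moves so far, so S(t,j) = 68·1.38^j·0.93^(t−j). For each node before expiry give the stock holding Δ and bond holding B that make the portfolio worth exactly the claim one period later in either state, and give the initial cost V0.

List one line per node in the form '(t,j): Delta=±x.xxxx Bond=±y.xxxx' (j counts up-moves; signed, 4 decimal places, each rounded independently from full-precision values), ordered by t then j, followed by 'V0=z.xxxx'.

Under the risk-neutral measure, an up-move has probability p* = (R−d)/(u−d) = 0.9111 and values discount at R = 1.34.
Payoff layer (t=3): V(3,0)=1.0000, V(3,1)=1.0000, V(3,2)=0.0000, V(3,3)=0.0000
Node (2,0) S=58.8132: V=(p*·1.0000+(1−p*)·1.0000)/1.34=0.7463; Δ=(1.0000−1.0000)/(81.1622−54.6963)=0.0000; B=V−Δ·S=0.7463
Node (2,1) S=87.2712: V=(p*·0.0000+(1−p*)·1.0000)/1.34=0.0663; Δ=(0.0000−1.0000)/(120.4343−81.1622)=-0.0255; B=V−Δ·S=2.2886
Node (2,2) S=129.4992: V=(p*·0.0000+(1−p*)·0.0000)/1.34=0.0000; Δ=(0.0000−0.0000)/(178.7089−120.4343)=0.0000; B=V−Δ·S=0.0000
Node (1,0) S=63.2400: V=(p*·0.0663+(1−p*)·0.7463)/1.34=0.0946; Δ=(0.0663−0.7463)/(87.2712−58.8132)=-0.0239; B=V−Δ·S=1.6056
Node (1,1) S=93.8400: V=(p*·0.0000+(1−p*)·0.0663)/1.34=0.0044; Δ=(0.0000−0.0663)/(129.4992−87.2712)=-0.0016; B=V−Δ·S=0.1518
Node (0,0) S=68.0000: V=(p*·0.0044+(1−p*)·0.0946)/1.34=0.0093; Δ=(0.0044−0.0946)/(93.8400−63.2400)=-0.0029; B=V−Δ·S=0.2097
The time-0 hedge costs 0.0093, which is the no-arbitrage price.

(0,0): Delta=-0.0029 Bond=0.2097
(1,0): Delta=-0.0239 Bond=1.6056
(1,1): Delta=-0.0016 Bond=0.1518
(2,0): Delta=0.0000 Bond=0.7463
(2,1): Delta=-0.0255 Bond=2.2886
(2,2): Delta=0.0000 Bond=0.0000
V0=0.0093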